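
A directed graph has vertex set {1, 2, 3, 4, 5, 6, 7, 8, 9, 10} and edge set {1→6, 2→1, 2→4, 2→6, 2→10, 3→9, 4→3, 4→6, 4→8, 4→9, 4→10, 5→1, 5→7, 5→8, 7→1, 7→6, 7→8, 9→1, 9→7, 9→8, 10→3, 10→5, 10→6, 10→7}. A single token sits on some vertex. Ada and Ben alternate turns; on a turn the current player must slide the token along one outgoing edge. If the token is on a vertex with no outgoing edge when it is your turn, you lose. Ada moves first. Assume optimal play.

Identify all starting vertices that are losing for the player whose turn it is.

Label each position W (a win for the player to move) or L (a loss). A position with no legal move is L; any other position is W exactly when some move reaches an L, and L when every move reaches a W.
Every edge goes from a vertex to one that appears earlier in the order 6, 8, 1, 7, 9, 5, 3, 10, 4, 2, so processing vertices in that order labels each vertex after all of its successors.
6: no outgoing edge → L
8: no outgoing edge → L
1: →6(L), so W
7: →8(L), so W
9: →8(L), so W
5: →8(L), so W
3: →9(W) only, which is W, so L
10: →3(L), so W
4: →3(L), so W
2: →6(L), so W
Reading off the rows marked L gives the requested list; there are 3 such vertices.

3, 6, 8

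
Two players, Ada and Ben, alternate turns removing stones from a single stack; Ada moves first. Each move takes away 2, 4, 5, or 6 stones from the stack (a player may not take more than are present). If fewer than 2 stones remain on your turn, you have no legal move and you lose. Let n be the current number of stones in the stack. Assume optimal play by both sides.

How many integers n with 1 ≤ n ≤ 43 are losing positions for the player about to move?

11

Label each position W (a win for the player to move) or L (a loss). A position with no legal move is L; any other position is W exactly when some move reaches an L, and L when every move reaches a W.
n=0: no move → L
n=1: no move → L
n=2: can move to 0, which is L ⇒ W
n=3: can move to 1, which is L ⇒ W
n=4: can move to 0, which is L ⇒ W
n=5: can move to 1, which is L ⇒ W
n=6: can move to 1, which is L ⇒ W
n=7: can move to 1, which is L ⇒ W
n=8: moves to 6(W), 4(W), 3(W), 2(W); every one is W ⇒ L
n=9: moves to 7(W), 5(W), 4(W), 3(W); every one is W ⇒ L
n=10: can move to 8, which is L ⇒ W
n=11: can move to 9, which is L ⇒ W
n=12: can move to 8, which is L ⇒ W
n=13: can move to 9, which is L ⇒ W
n=14: can move to 9, which is L ⇒ W
n=15: can move to 9, which is L ⇒ W
n=16: moves to 14(W), 12(W), 11(W), 10(W); every one is W ⇒ L
n=17: moves to 15(W), 13(W), 12(W), 11(W); every one is W ⇒ L
n=18: can move to 16, which is L ⇒ W
n=19: can move to 17, which is L ⇒ W
n=20: can move to 16, which is L ⇒ W
n=21: can move to 17, which is L ⇒ W
n=22: can move to 17, which is L ⇒ W
n=23: can move to 17, which is L ⇒ W
n=24: moves to 22(W), 20(W), 19(W), 18(W); every one is W ⇒ L
n=25: moves to 23(W), 21(W), 20(W), 19(W); every one is W ⇒ L
n=26: can move to 24, which is L ⇒ W
n=27: can move to 25, which is L ⇒ W
n=28: can move to 24, which is L ⇒ W
n=29: can move to 25, which is L ⇒ W
n=30: can move to 25, which is L ⇒ W
n=31: can move to 25, which is L ⇒ W
n=32: moves to 30(W), 28(W), 27(W), 26(W); every one is W ⇒ L
n=33: moves to 31(W), 29(W), 28(W), 27(W); every one is W ⇒ L
n=34: can move to 32, which is L ⇒ W
n=35: can move to 33, which is L ⇒ W
n=36: can move to 32, which is L ⇒ W
n=37: can move to 33, which is L ⇒ W
n=38: can move to 33, which is L ⇒ W
n=39: can move to 33, which is L ⇒ W
n=40: moves to 38(W), 36(W), 35(W), 34(W); every one is W ⇒ L
n=41: moves to 39(W), 37(W), 36(W), 35(W); every one is W ⇒ L
n=42: can move to 40, which is L ⇒ W
n=43: can move to 41, which is L ⇒ W
L entries with 1 ≤ n ≤ 43 (n=0 is outside the asked range and is not counted): n = 1, 8, 9, 16, 17, 24, 25, 32, 33, 40, 41; that makes 11.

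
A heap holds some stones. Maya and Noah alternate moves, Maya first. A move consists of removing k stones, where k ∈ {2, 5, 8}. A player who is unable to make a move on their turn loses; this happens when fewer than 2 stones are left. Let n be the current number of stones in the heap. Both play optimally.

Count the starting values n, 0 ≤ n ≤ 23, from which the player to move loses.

Use the standard recursion: the mover loses at a terminal position; elsewhere, the mover wins exactly when some move hands the opponent an L position.
n=0: no move → L
n=1: no move → L
n=2: W (go to 0, an L position)
n=3: W (go to 1, an L position)
n=4: L (sole option 2(W) is W)
n=5: W (go to 0, an L position)
n=6: W (go to 4, an L position)
n=7: L (options 5(W), 2(W) are all W)
n=8: W (go to 0, an L position)
n=9: W (go to 7, an L position)
n=10: L (options 8(W), 5(W), 2(W) are all W)
n=11: L (options 9(W), 6(W), 3(W) are all W)
n=12: W (go to 10, an L position)
n=13: W (go to 11, an L position)
n=14: L (options 12(W), 9(W), 6(W) are all W)
n=15: W (go to 10, an L position)
n=16: W (go to 14, an L position)
n=17: L (options 15(W), 12(W), 9(W) are all W)
n=18: W (go to 10, an L position)
n=19: W (go to 17, an L position)
n=20: L (options 18(W), 15(W), 12(W) are all W)
n=21: L (options 19(W), 16(W), 13(W) are all W)
n=22: W (go to 20, an L position)
n=23: W (go to 21, an L position)
L entries with 0 ≤ n ≤ 23: n = 0, 1, 4, 7, 10, 11, 14, 17, 20, 21; that makes 10.

10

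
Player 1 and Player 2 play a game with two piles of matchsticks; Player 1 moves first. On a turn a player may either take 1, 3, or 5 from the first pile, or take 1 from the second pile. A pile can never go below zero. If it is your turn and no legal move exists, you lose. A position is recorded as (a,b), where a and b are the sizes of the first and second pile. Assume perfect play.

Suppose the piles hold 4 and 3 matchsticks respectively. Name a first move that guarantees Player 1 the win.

Positions with no move are L. A position that does have a move is losing for the player to move precisely when every available move leads to a winning position for the opponent. Fill in the labels:
No move ever increases a pile, so every position that can arise here has a ≤ 4 and b ≤ 3; it is enough to label the cells with 0 ≤ a ≤ 4 and 0 ≤ b ≤ 3.
Every move lowers a or b (never raises either), so fill the grid row by row in increasing a, and left to right within a row: each cell's successors are then already labelled.
      b=0  b=1  b=2  b=3
a=0:    L    W    L    W
a=1:    W    L    W    L
a=2:    L    W    L    W
a=3:    W    L    W    L
a=4:    L    W    L    W
Cells with no legal move (terminal, hence L): (0,0).
The remaining L cells, each justified by listing all of its moves:
(0,2): the only move is to (0,1)(W), a W ⇒ L
(1,1): moves to (0,1)(W), (1,0)(W); every one is W ⇒ L
(1,3): moves to (0,3)(W), (1,2)(W); every one is W ⇒ L
(2,0): the only move is to (1,0)(W), a W ⇒ L
(2,2): moves to (1,2)(W), (2,1)(W); every one is W ⇒ L
(3,1): moves to (2,1)(W), (0,1)(W), (3,0)(W); every one is W ⇒ L
(3,3): moves to (2,3)(W), (0,3)(W), (3,2)(W); every one is W ⇒ L
(4,0): moves to (3,0)(W), (1,0)(W); every one is W ⇒ L
(4,2): moves to (3,2)(W), (1,2)(W), (4,1)(W); every one is W ⇒ L
Every other cell has at least one move into one of the L cells above, so it is W.
From (4,3), the L positions reachable in one move are: (3,3), (1,3), (4,2). Any move reaching one of these is winning.

Move to (3,3).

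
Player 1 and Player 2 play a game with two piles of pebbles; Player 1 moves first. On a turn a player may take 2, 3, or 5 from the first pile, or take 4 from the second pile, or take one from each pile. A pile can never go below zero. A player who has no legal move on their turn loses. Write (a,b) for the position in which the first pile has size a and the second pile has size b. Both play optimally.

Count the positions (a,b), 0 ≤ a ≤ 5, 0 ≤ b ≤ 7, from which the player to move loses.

Build the W/L table. Terminal = L. A non-terminal position is W if it has a move to some L; otherwise it is L.
Every move lowers a or b (never raises either), so fill the grid row by row in increasing a, and left to right within a row: each cell's successors are then already labelled.
      b=0  b=1  b=2  b=3  b=4  b=5  b=6  b=7
a=0:    L    L    L    L    W    W    W    W
a=1:    L    W    W    W    W    L    L    L
a=2:    W    W    W    W    L    L    W    W
a=3:    W    W    W    W    L    W    W    W
a=4:    W    L    L    L    W    W    W    W
a=5:    W    W    W    W    W    W    L    L
Cells with no legal move (terminal, hence L): (0,0), (0,1), (0,2), (0,3), (1,0).
The remaining L cells, each justified by listing all of its moves:
(1,5): →(1,1)(W), (0,4)(W) — all W, so L
(1,6): →(1,2)(W), (0,5)(W) — all W, so L
(1,7): →(1,3)(W), (0,6)(W) — all W, so L
(2,4): →(0,4)(W), (2,0)(W), (1,3)(W) — all W, so L
(2,5): →(0,5)(W), (2,1)(W), (1,4)(W) — all W, so L
(3,4): →(1,4)(W), (0,4)(W), (3,0)(W), (2,3)(W) — all W, so L
(4,1): →(2,1)(W), (1,1)(W), (3,0)(W) — all W, so L
(4,2): →(2,2)(W), (1,2)(W), (3,1)(W) — all W, so L
(4,3): →(2,3)(W), (1,3)(W), (3,2)(W) — all W, so L
(5,6): →(3,6)(W), (2,6)(W), (0,6)(W), (5,2)(W), (4,5)(W) — all W, so L
(5,7): →(3,7)(W), (2,7)(W), (0,7)(W), (5,3)(W), (4,6)(W) — all W, so L
Every other cell has at least one move into one of the L cells above, so it is W.
L cells per row: a=0: 4, a=1: 4, a=2: 2, a=3: 1, a=4: 3, a=5: 2; total 16.

16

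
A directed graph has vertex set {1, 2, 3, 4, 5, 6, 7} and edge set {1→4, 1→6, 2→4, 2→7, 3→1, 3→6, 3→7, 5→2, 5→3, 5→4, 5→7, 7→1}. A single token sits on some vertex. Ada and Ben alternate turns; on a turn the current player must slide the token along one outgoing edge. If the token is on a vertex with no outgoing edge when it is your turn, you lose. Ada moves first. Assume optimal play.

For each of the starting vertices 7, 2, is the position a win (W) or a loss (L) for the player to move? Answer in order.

Positions with no move are L. A position that does have a move is losing for the player to move precisely when every available move leads to a winning position for the opponent. Fill in the labels:
Every edge goes from a vertex to one that appears earlier in the order 4, 6, 1, 7, 3, 2, 5, so processing vertices in that order labels each vertex after all of its successors.
4: no outgoing edge → L
6: no outgoing edge → L
1: can move to 6, which is L ⇒ W
7: the only move is to 1(W), a W ⇒ L
3: can move to 7, which is L ⇒ W
2: can move to 7, which is L ⇒ W
5: can move to 7, which is L ⇒ W

7: L, 2: W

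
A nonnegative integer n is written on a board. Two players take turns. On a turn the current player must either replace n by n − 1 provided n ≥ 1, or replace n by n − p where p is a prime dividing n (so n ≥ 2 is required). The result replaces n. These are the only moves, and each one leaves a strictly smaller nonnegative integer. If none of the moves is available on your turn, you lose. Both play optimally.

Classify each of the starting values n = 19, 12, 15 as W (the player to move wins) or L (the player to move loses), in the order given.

Work bottom-up. With no move the player to move loses. Otherwise the position is W if at least one move leads to an L position for the opponent, and L if every move leads to a W.
n=0: no move → L
n=1: →0(L), so W
n=2: →0(L), so W
n=3: →0(L), so W
n=4: →2(W), 3(W) — all W, so L
n=5: →0(L), so W
n=6: →4(L), so W
n=7: →0(L), so W
n=8: →6(W), 7(W) — all W, so L
n=9: →8(L), so W
n=10: →8(L), so W
n=11: →0(L), so W
n=12: →9(W), 10(W), 11(W) — all W, so L
n=13: →0(L), so W
n=14: →12(L), so W
n=15: →12(L), so W
n=16: →14(W), 15(W) — all W, so L
n=17: →0(L), so W
n=18: →16(L), so W
n=19: →0(L), so W

19: W, 12: L, 15: W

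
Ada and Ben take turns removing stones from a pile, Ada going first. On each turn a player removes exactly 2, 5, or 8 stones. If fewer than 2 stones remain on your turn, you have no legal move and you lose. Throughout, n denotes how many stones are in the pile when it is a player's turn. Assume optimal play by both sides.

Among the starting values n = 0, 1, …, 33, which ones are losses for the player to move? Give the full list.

0, 1, 4, 7, 10, 11, 14, 17, 20, 21, 24, 27, 30, 31

Positions with no move are L. A position that does have a move is losing for the player to move precisely when every available move leads to a winning position for the opponent. Fill in the labels:
n=0: no move → L
n=1: no move → L
n=2: W (go to 0, an L position)
n=3: W (go to 1, an L position)
n=4: L (sole option 2(W) is W)
n=5: W (go to 0, an L position)
n=6: W (go to 4, an L position)
n=7: L (options 5(W), 2(W) are all W)
n=8: W (go to 0, an L position)
n=9: W (go to 7, an L position)
n=10: L (options 8(W), 5(W), 2(W) are all W)
n=11: L (options 9(W), 6(W), 3(W) are all W)
n=12: W (go to 10, an L position)
n=13: W (go to 11, an L position)
n=14: L (options 12(W), 9(W), 6(W) are all W)
n=15: W (go to 10, an L position)
n=16: W (go to 14, an L position)
n=17: L (options 15(W), 12(W), 9(W) are all W)
n=18: W (go to 10, an L position)
n=19: W (go to 17, an L position)
n=20: L (options 18(W), 15(W), 12(W) are all W)
n=21: L (options 19(W), 16(W), 13(W) are all W)
n=22: W (go to 20, an L position)
n=23: W (go to 21, an L position)
n=24: L (options 22(W), 19(W), 16(W) are all W)
n=25: W (go to 20, an L position)
n=26: W (go to 24, an L position)
n=27: L (options 25(W), 22(W), 19(W) are all W)
n=28: W (go to 20, an L position)
n=29: W (go to 27, an L position)
n=30: L (options 28(W), 25(W), 22(W) are all W)
n=31: L (options 29(W), 26(W), 23(W) are all W)
n=32: W (go to 30, an L position)
n=33: W (go to 31, an L position)
Reading off the rows marked L gives the requested list; there are 14 such values of n.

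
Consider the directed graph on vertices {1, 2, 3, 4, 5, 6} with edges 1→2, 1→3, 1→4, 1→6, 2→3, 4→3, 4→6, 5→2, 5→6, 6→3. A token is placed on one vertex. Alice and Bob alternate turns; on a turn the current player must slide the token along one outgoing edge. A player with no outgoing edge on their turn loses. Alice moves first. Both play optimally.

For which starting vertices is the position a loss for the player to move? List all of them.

Classify positions by backward induction: terminal positions (no move available) are L. From any other position, the mover wins iff some move reaches an L.
Every edge goes from a vertex to one that appears earlier in the order 3, 6, 2, 4, 5, 1, so processing vertices in that order labels each vertex after all of its successors.
3: no outgoing edge → L
6: reaches L-position 3 → W
2: reaches L-position 3 → W
4: reaches L-position 3 → W
5: only reaches 2(W), 6(W), all W → L
1: reaches L-position 3 → W
Reading off the rows marked L gives the requested list; there are 2 such vertices.

3, 5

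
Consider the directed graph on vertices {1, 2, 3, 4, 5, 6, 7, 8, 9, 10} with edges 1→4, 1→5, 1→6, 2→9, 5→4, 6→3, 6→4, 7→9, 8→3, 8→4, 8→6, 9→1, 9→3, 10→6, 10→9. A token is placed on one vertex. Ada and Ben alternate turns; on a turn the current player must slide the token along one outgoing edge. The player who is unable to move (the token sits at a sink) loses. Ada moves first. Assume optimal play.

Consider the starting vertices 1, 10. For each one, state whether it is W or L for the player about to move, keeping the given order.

1: W, 10: L

Compute win/loss labels from the base case upward. A position with no move is L. Any other position is W if it can reach an L in one move, else L.
Every edge goes from a vertex to one that appears earlier in the order 3, 4, 6, 5, 1, 8, 9, 7, 10, 2, so processing vertices in that order labels each vertex after all of its successors.
3: no outgoing edge → L
4: no outgoing edge → L
6: reaches L-position 4 → W
5: reaches L-position 4 → W
1: reaches L-position 4 → W
8: reaches L-position 4 → W
9: reaches L-position 3 → W
7: only reaches 9(W), which is W → L
10: only reaches 9(W), 6(W), all W → L
2: only reaches 9(W), which is W → L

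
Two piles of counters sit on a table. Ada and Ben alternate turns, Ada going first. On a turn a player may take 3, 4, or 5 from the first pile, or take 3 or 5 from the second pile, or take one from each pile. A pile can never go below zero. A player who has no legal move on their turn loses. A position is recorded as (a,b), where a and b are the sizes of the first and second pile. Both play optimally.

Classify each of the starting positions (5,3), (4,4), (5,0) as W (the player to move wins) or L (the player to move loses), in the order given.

Build the W/L table. Terminal = L. A non-terminal position is W if it has a move to some L; otherwise it is L.
No move ever increases a pile, so every position that can arise here has a ≤ 5 and b ≤ 4; it is enough to label the cells with 0 ≤ a ≤ 5 and 0 ≤ b ≤ 4.
Every move lowers a or b (never raises either), so fill the grid row by row in increasing a, and left to right within a row: each cell's successors are then already labelled.
      b=0  b=1  b=2  b=3  b=4
a=0:    L    L    L    W    W
a=1:    L    W    W    W    L
a=2:    L    W    L    W    L
a=3:    W    W    W    W    L
a=4:    W    W    W    L    W
a=5:    W    W    W    L    W
Cells with no legal move (terminal, hence L): (0,0), (0,1), (0,2), (1,0), (2,0).
The remaining L cells, each justified by listing all of its moves:
(1,4): only reaches (1,1)(W), (0,3)(W), all W → L
(2,2): only reaches (1,1)(W), which is W → L
(2,4): only reaches (2,1)(W), (1,3)(W), all W → L
(3,4): only reaches (0,4)(W), (3,1)(W), (2,3)(W), all W → L
(4,3): only reaches (1,3)(W), (0,3)(W), (4,0)(W), (3,2)(W), all W → L
(5,3): only reaches (2,3)(W), (1,3)(W), (0,3)(W), (5,0)(W), (4,2)(W), all W → L
Every other cell has at least one move into one of the L cells above, so it is W.
(5,3): one of the L cells justified above, so L
(4,4): the move to (1,4) reaches an L cell, so W
(5,0): the move to (2,0) reaches an L cell, so W

(5,3): L, (4,4): W, (5,0): W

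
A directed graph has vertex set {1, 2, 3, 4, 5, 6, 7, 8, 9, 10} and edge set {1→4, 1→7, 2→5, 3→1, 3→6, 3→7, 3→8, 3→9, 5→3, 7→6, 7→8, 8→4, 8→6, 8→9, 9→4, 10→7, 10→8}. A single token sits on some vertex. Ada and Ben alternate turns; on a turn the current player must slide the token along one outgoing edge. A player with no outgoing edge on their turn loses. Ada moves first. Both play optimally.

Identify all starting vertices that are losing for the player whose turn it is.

Classify positions by backward induction: terminal positions (no move available) are L. From any other position, the mover wins iff some move reaches an L.
Every edge goes from a vertex to one that appears earlier in the order 6, 4, 9, 8, 7, 1, 3, 5, 2, 10, so processing vertices in that order labels each vertex after all of its successors.
6: no outgoing edge → L
4: no outgoing edge → L
9: →4(L), so W
8: →4(L), so W
7: →6(L), so W
1: →4(L), so W
3: →6(L), so W
5: →3(W) only, which is W, so L
2: →5(L), so W
10: →7(W), 8(W) — all W, so L
The losing starting vertices are exactly the entries labelled L in this table (4 of them).

4, 5, 6, 10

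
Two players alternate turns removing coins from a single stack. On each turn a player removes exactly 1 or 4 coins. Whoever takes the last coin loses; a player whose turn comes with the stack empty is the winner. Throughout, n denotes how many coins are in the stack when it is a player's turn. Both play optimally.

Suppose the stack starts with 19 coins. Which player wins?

Positions with no move are W. A position that does have a move is losing for the player to move precisely when every available move leads to a winning position for the opponent. Fill in the labels:
n=0: no move; the opponent has just taken the last coin and therefore loses → W
n=1: the only move is to 0(W), a W ⇒ L
n=2: can move to 1, which is L ⇒ W
n=3: the only move is to 2(W), a W ⇒ L
n=4: can move to 3, which is L ⇒ W
n=5: can move to 1, which is L ⇒ W
n=6: moves to 5(W), 2(W); every one is W ⇒ L
n=7: can move to 6, which is L ⇒ W
n=8: moves to 7(W), 4(W); every one is W ⇒ L
n=9: can move to 8, which is L ⇒ W
n=10: can move to 6, which is L ⇒ W
n=11: moves to 10(W), 7(W); every one is W ⇒ L
n=12: can move to 11, which is L ⇒ W
n=13: moves to 12(W), 9(W); every one is W ⇒ L
n=14: can move to 13, which is L ⇒ W
n=15: can move to 11, which is L ⇒ W
n=16: moves to 15(W), 12(W); every one is W ⇒ L
n=17: can move to 16, which is L ⇒ W
n=18: moves to 17(W), 14(W); every one is W ⇒ L
n=19: can move to 18, which is L ⇒ W
From 19 the player to move can remove 1, leaving 18, reaching an L position.

The first player wins.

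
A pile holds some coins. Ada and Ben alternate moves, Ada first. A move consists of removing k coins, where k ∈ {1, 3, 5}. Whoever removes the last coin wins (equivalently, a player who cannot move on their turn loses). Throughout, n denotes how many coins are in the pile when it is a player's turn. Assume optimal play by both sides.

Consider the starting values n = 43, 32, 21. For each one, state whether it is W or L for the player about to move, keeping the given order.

43: W, 32: L, 21: W

Positions with no move are L. A position that does have a move is losing for the player to move precisely when every available move leads to a winning position for the opponent. Fill in the labels:
n=0: no move → L
n=1: →0(L), so W
n=2: →1(W) only, which is W, so L
n=3: →2(L), so W
n=4: →3(W), 1(W) — all W, so L
n=5: →4(L), so W
n=6: →5(W), 3(W), 1(W) — all W, so L
n=7: →6(L), so W
n=8: →7(W), 5(W), 3(W) — all W, so L
n=9: →8(L), so W
n=10: →9(W), 7(W), 5(W) — all W, so L
n=11: →10(L), so W
n=12: →11(W), 9(W), 7(W) — all W, so L
n=13: →12(L), so W
n=14: →13(W), 11(W), 9(W) — all W, so L
n=15: →14(L), so W
n=16: →15(W), 13(W), 11(W) — all W, so L
n=17: →16(L), so W
n=18: →17(W), 15(W), 13(W) — all W, so L
n=19: →18(L), so W
n=20: →19(W), 17(W), 15(W) — all W, so L
n=21: →20(L), so W
n=22: →21(W), 19(W), 17(W) — all W, so L
n=23: →22(L), so W
n=24: →23(W), 21(W), 19(W) — all W, so L
n=25: →24(L), so W
n=26: →25(W), 23(W), 21(W) — all W, so L
n=27: →26(L), so W
n=28: →27(W), 25(W), 23(W) — all W, so L
n=29: →28(L), so W
n=30: →29(W), 27(W), 25(W) — all W, so L
n=31: →30(L), so W
n=32: →31(W), 29(W), 27(W) — all W, so L
n=33: →32(L), so W
n=34: →33(W), 31(W), 29(W) — all W, so L
n=35: →34(L), so W
n=36: →35(W), 33(W), 31(W) — all W, so L
n=37: →36(L), so W
n=38: →37(W), 35(W), 33(W) — all W, so L
n=39: →38(L), so W
n=40: →39(W), 37(W), 35(W) — all W, so L
n=41: →40(L), so W
n=42: →41(W), 39(W), 37(W) — all W, so L
n=43: →42(L), so W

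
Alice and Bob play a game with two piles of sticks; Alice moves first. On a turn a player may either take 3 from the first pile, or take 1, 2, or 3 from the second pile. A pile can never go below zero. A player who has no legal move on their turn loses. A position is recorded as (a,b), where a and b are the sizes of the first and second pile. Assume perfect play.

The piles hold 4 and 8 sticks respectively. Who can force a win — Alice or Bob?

Alice wins.

Work bottom-up. With no move the player to move loses. Otherwise the position is W if at least one move leads to an L position for the opponent, and L if every move leads to a W.
No move ever increases a pile, so every position that can arise here has a ≤ 4 and b ≤ 8; it is enough to label the cells with 0 ≤ a ≤ 4 and 0 ≤ b ≤ 8.
Every move lowers a or b (never raises either), so fill the grid row by row in increasing a, and left to right within a row: each cell's successors are then already labelled.
      b=0  b=1  b=2  b=3  b=4  b=5  b=6  b=7  b=8
a=0:    L    W    W    W    L    W    W    W    L
a=1:    L    W    W    W    L    W    W    W    L
a=2:    L    W    W    W    L    W    W    W    L
a=3:    W    L    W    W    W    L    W    W    W
a=4:    W    L    W    W    W    L    W    W    W
Cells with no legal move (terminal, hence L): (0,0), (1,0), (2,0).
The remaining L cells, each justified by listing all of its moves:
(0,4): L (options (0,3)(W), (0,2)(W), (0,1)(W) are all W)
(0,8): L (options (0,7)(W), (0,6)(W), (0,5)(W) are all W)
(1,4): L (options (1,3)(W), (1,2)(W), (1,1)(W) are all W)
(1,8): L (options (1,7)(W), (1,6)(W), (1,5)(W) are all W)
(2,4): L (options (2,3)(W), (2,2)(W), (2,1)(W) are all W)
(2,8): L (options (2,7)(W), (2,6)(W), (2,5)(W) are all W)
(3,1): L (options (0,1)(W), (3,0)(W) are all W)
(3,5): L (options (0,5)(W), (3,4)(W), (3,3)(W), (3,2)(W) are all W)
(4,1): L (options (1,1)(W), (4,0)(W) are all W)
(4,5): L (options (1,5)(W), (4,4)(W), (4,3)(W), (4,2)(W) are all W)
Every other cell has at least one move into one of the L cells above, so it is W.
The starting position (4,8) is W: Alice should move to (1,8), handing over an L position.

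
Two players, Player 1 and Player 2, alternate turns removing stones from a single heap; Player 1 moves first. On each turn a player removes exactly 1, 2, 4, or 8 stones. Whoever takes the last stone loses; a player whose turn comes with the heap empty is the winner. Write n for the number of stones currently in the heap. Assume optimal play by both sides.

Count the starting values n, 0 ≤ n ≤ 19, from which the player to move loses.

7

Compute win/loss labels from the base case upward. A position with no move is W. Any other position is W if it can reach an L in one move, else L.
n=0: no move; the opponent has just taken the last stone and therefore loses → W
n=1: only reaches 0(W), which is W → L
n=2: reaches L-position 1 → W
n=3: reaches L-position 1 → W
n=4: only reaches 3(W), 2(W), 0(W), all W → L
n=5: reaches L-position 4 → W
n=6: reaches L-position 4 → W
n=7: only reaches 6(W), 5(W), 3(W), all W → L
n=8: reaches L-position 7 → W
n=9: reaches L-position 7 → W
n=10: only reaches 9(W), 8(W), 6(W), 2(W), all W → L
n=11: reaches L-position 10 → W
n=12: reaches L-position 10 → W
n=13: only reaches 12(W), 11(W), 9(W), 5(W), all W → L
n=14: reaches L-position 13 → W
n=15: reaches L-position 13 → W
n=16: only reaches 15(W), 14(W), 12(W), 8(W), all W → L
n=17: reaches L-position 16 → W
n=18: reaches L-position 16 → W
n=19: only reaches 18(W), 17(W), 15(W), 11(W), all W → L
L entries with 0 ≤ n ≤ 19: n = 1, 4, 7, 10, 13, 16, 19; that makes 7.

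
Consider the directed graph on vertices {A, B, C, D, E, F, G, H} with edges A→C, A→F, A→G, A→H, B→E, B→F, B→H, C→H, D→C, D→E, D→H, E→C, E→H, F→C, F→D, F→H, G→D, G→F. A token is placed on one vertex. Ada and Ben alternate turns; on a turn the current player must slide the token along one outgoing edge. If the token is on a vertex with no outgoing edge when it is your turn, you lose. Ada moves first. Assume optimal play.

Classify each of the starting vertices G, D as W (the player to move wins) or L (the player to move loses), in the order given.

Compute win/loss labels from the base case upward. A position with no move is L. Any other position is W if it can reach an L in one move, else L.
Every edge goes from a vertex to one that appears earlier in the order H, C, E, D, F, G, B, A, so processing vertices in that order labels each vertex after all of its successors.
H: no outgoing edge → L
C: reaches L-position H → W
E: reaches L-position H → W
D: reaches L-position H → W
F: reaches L-position H → W
G: only reaches F(W), D(W), all W → L
B: reaches L-position H → W
A: reaches L-position G → W

G: L, D: W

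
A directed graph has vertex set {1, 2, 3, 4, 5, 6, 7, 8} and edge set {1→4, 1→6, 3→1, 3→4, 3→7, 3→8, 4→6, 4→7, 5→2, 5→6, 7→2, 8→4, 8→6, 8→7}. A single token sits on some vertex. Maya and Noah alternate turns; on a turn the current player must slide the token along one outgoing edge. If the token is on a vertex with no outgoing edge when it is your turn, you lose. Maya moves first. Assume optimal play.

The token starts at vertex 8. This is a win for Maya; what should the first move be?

Compute win/loss labels from the base case upward. A position with no move is L. Any other position is W if it can reach an L in one move, else L.
Every edge goes from a vertex to one that appears earlier in the order 6, 2, 5, 7, 4, 8, 1, 3, so processing vertices in that order labels each vertex after all of its successors.
6: no outgoing edge → L
2: no outgoing edge → L
5: reaches L-position 2 → W
7: reaches L-position 2 → W
4: reaches L-position 6 → W
8: reaches L-position 6 → W
1: reaches L-position 6 → W
3: only reaches 1(W), 8(W), 4(W), 7(W), all W → L
From 8, the L positions reachable in one move are: 6.

Move to 6.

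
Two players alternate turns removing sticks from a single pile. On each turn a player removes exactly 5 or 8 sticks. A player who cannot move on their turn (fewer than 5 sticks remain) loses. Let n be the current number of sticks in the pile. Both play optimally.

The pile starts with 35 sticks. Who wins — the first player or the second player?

Work bottom-up. With no move the player to move loses. Otherwise the position is W if at least one move leads to an L position for the opponent, and L if every move leads to a W.
n=0: no move → L
n=1: no move → L
n=2: no move → L
n=3: no move → L
n=4: no move → L
n=5: →0(L), so W
n=6: →1(L), so W
n=7: →2(L), so W
n=8: →3(L), so W
n=9: →4(L), so W
n=10: →2(L), so W
n=11: →3(L), so W
n=12: →4(L), so W
n=13: →8(W), 5(W) — all W, so L
n=14: →9(W), 6(W) — all W, so L
n=15: →10(W), 7(W) — all W, so L
n=16: →11(W), 8(W) — all W, so L
n=17: →12(W), 9(W) — all W, so L
n=18: →13(L), so W
n=19: →14(L), so W
n=20: →15(L), so W
n=21: →16(L), so W
n=22: →17(L), so W
n=23: →15(L), so W
n=24: →16(L), so W
n=25: →17(L), so W
n=26: →21(W), 18(W) — all W, so L
n=27: →22(W), 19(W) — all W, so L
n=28: →23(W), 20(W) — all W, so L
n=29: →24(W), 21(W) — all W, so L
n=30: →25(W), 22(W) — all W, so L
n=31: →26(L), so W
n=32: →27(L), so W
n=33: →28(L), so W
n=34: →29(L), so W
n=35: →30(L), so W
From 35 the player to move can remove 5, leaving 30, reaching an L position.

The first player wins.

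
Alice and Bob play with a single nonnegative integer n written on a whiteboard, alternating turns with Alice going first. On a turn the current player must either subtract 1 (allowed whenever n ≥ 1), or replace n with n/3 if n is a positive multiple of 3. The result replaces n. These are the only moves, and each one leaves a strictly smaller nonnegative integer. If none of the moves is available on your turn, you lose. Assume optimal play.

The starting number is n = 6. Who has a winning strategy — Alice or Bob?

Alice wins.

Build the W/L table. Terminal = L. A non-terminal position is W if it has a move to some L; otherwise it is L.
n=0: no move → L
n=1: can move to 0, which is L ⇒ W
n=2: the only move is to 1(W), a W ⇒ L
n=3: can move to 2, which is L ⇒ W
n=4: the only move is to 3(W), a W ⇒ L
n=5: can move to 4, which is L ⇒ W
n=6: can move to 2, which is L ⇒ W
From 6 Alice can move to 2, reaching an L position.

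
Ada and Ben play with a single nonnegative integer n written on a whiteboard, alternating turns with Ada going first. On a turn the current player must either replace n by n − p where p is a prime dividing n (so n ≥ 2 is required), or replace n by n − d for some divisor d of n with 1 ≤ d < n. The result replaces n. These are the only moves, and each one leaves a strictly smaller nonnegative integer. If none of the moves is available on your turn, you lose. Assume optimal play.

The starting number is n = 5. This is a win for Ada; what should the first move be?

Move to 0.

Classify positions by backward induction: terminal positions (no move available) are L. From any other position, the mover wins iff some move reaches an L.
n=0: no move → L
n=1: no move → L
n=2: →0(L), so W
n=3: →0(L), so W
n=4: →2(W), 3(W) — all W, so L
n=5: →0(L), so W
From 5, the L positions reachable in one move are: 0, 4. Any move reaching one of these is winning.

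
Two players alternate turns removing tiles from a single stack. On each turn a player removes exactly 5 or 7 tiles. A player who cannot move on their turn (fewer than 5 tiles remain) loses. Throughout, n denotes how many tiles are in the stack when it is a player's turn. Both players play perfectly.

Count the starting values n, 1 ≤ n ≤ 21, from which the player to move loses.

9

Classify positions by backward induction: terminal positions (no move available) are L. From any other position, the mover wins iff some move reaches an L.
n=0: no move → L
n=1: no move → L
n=2: no move → L
n=3: no move → L
n=4: no move → L
n=5: reaches L-position 0 → W
n=6: reaches L-position 1 → W
n=7: reaches L-position 2 → W
n=8: reaches L-position 3 → W
n=9: reaches L-position 4 → W
n=10: reaches L-position 3 → W
n=11: reaches L-position 4 → W
n=12: only reaches 7(W), 5(W), all W → L
n=13: only reaches 8(W), 6(W), all W → L
n=14: only reaches 9(W), 7(W), all W → L
n=15: only reaches 10(W), 8(W), all W → L
n=16: only reaches 11(W), 9(W), all W → L
n=17: reaches L-position 12 → W
n=18: reaches L-position 13 → W
n=19: reaches L-position 14 → W
n=20: reaches L-position 15 → W
n=21: reaches L-position 16 → W
L entries with 1 ≤ n ≤ 21 (n=0 is outside the asked range and is not counted): n = 1, 2, 3, 4, 12, 13, 14, 15, 16; that makes 9.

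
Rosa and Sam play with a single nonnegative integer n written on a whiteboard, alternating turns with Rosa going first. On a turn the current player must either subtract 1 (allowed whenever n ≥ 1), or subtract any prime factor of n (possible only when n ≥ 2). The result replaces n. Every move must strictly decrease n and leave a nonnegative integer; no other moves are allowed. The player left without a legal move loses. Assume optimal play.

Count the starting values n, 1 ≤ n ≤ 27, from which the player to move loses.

6

Use the standard recursion: the mover loses at a terminal position; elsewhere, the mover wins exactly when some move hands the opponent an L position.
n=0: no move → L
n=1: reaches L-position 0 → W
n=2: reaches L-position 0 → W
n=3: reaches L-position 0 → W
n=4: only reaches 2(W), 3(W), all W → L
n=5: reaches L-position 0 → W
n=6: reaches L-position 4 → W
n=7: reaches L-position 0 → W
n=8: only reaches 6(W), 7(W), all W → L
n=9: reaches L-position 8 → W
n=10: reaches L-position 8 → W
n=11: reaches L-position 0 → W
n=12: only reaches 9(W), 10(W), 11(W), all W → L
n=13: reaches L-position 0 → W
n=14: reaches L-position 12 → W
n=15: reaches L-position 12 → W
n=16: only reaches 14(W), 15(W), all W → L
n=17: reaches L-position 0 → W
n=18: reaches L-position 16 → W
n=19: reaches L-position 0 → W
n=20: only reaches 15(W), 18(W), 19(W), all W → L
n=21: reaches L-position 20 → W
n=22: reaches L-position 20 → W
n=23: reaches L-position 0 → W
n=24: only reaches 21(W), 22(W), 23(W), all W → L
n=25: reaches L-position 20 → W
n=26: reaches L-position 24 → W
n=27: reaches L-position 24 → W
L entries with 1 ≤ n ≤ 27 (n=0 is outside the asked range and is not counted): n = 4, 8, 12, 16, 20, 24; that makes 6.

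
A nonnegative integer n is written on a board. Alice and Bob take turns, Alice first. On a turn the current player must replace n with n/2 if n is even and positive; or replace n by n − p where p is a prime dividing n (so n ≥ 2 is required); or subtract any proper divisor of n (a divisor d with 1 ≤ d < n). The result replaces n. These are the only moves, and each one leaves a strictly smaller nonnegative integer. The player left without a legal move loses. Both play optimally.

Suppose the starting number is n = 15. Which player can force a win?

Compute win/loss labels from the base case upward. A position with no move is L. Any other position is W if it can reach an L in one move, else L.
n=0: no move → L
n=1: no move → L
n=2: reaches L-position 0 → W
n=3: reaches L-position 0 → W
n=4: only reaches 2(W), 3(W), all W → L
n=5: reaches L-position 0 → W
n=6: reaches L-position 4 → W
n=7: reaches L-position 0 → W
n=8: reaches L-position 4 → W
n=9: only reaches 6(W), 8(W), all W → L
n=10: reaches L-position 9 → W
n=11: reaches L-position 0 → W
n=12: reaches L-position 9 → W
n=13: reaches L-position 0 → W
n=14: only reaches 7(W), 12(W), 13(W), all W → L
n=15: reaches L-position 14 → W
From 15 Alice can move to 14, reaching an L position.

Alice wins.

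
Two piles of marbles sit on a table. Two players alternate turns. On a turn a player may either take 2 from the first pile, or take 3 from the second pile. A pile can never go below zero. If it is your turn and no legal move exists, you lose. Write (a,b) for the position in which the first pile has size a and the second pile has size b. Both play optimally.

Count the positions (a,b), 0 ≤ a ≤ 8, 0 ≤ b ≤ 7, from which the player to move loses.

37

Work bottom-up. With no move the player to move loses. Otherwise the position is W if at least one move leads to an L position for the opponent, and L if every move leads to a W.
Every move lowers a or b (never raises either), so fill the grid row by row in increasing a, and left to right within a row: each cell's successors are then already labelled.
      b=0  b=1  b=2  b=3  b=4  b=5  b=6  b=7
a=0:    L    L    L    W    W    W    L    L
a=1:    L    L    L    W    W    W    L    L
a=2:    W    W    W    L    L    L    W    W
a=3:    W    W    W    L    L    L    W    W
a=4:    L    L    L    W    W    W    L    L
a=5:    L    L    L    W    W    W    L    L
a=6:    W    W    W    L    L    L    W    W
a=7:    W    W    W    L    L    L    W    W
a=8:    L    L    L    W    W    W    L    L
Cells with no legal move (terminal, hence L): (0,0), (0,1), (0,2), (1,0), (1,1), (1,2).
The remaining L cells, each justified by listing all of its moves:
(0,6): →(0,3)(W) only, which is W, so L
(0,7): →(0,4)(W) only, which is W, so L
(1,6): →(1,3)(W) only, which is W, so L
(1,7): →(1,4)(W) only, which is W, so L
(2,3): →(0,3)(W), (2,0)(W) — all W, so L
(2,4): →(0,4)(W), (2,1)(W) — all W, so L
(2,5): →(0,5)(W), (2,2)(W) — all W, so L
(3,3): →(1,3)(W), (3,0)(W) — all W, so L
(3,4): →(1,4)(W), (3,1)(W) — all W, so L
(3,5): →(1,5)(W), (3,2)(W) — all W, so L
(4,0): →(2,0)(W) only, which is W, so L
(4,1): →(2,1)(W) only, which is W, so L
(4,2): →(2,2)(W) only, which is W, so L
(4,6): →(2,6)(W), (4,3)(W) — all W, so L
(4,7): →(2,7)(W), (4,4)(W) — all W, so L
(5,0): →(3,0)(W) only, which is W, so L
(5,1): →(3,1)(W) only, which is W, so L
(5,2): →(3,2)(W) only, which is W, so L
(5,6): →(3,6)(W), (5,3)(W) — all W, so L
(5,7): →(3,7)(W), (5,4)(W) — all W, so L
(6,3): →(4,3)(W), (6,0)(W) — all W, so L
(6,4): →(4,4)(W), (6,1)(W) — all W, so L
(6,5): →(4,5)(W), (6,2)(W) — all W, so L
(7,3): →(5,3)(W), (7,0)(W) — all W, so L
(7,4): →(5,4)(W), (7,1)(W) — all W, so L
(7,5): →(5,5)(W), (7,2)(W) — all W, so L
(8,0): →(6,0)(W) only, which is W, so L
(8,1): →(6,1)(W) only, which is W, so L
(8,2): →(6,2)(W) only, which is W, so L
(8,6): →(6,6)(W), (8,3)(W) — all W, so L
(8,7): →(6,7)(W), (8,4)(W) — all W, so L
Every other cell has at least one move into one of the L cells above, so it is W.
L cells per row: a=0: 5, a=1: 5, a=2: 3, a=3: 3, a=4: 5, a=5: 5, a=6: 3, a=7: 3, a=8: 5; total 37.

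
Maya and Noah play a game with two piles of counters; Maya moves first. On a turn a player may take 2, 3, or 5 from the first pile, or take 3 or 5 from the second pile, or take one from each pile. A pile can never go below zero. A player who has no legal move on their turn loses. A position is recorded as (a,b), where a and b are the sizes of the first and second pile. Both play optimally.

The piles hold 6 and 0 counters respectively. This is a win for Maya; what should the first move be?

Use the standard recursion: the mover loses at a terminal position; elsewhere, the mover wins exactly when some move hands the opponent an L position.
No move ever increases a pile, so every position that can arise here has a ≤ 6 and b ≤ 0; it is enough to label the cells with 0 ≤ a ≤ 6 and 0 ≤ b ≤ 0.
Every move lowers a or b (never raises either), so fill the grid row by row in increasing a, and left to right within a row: each cell's successors are then already labelled.
      b=0
a=0:    L
a=1:    L
a=2:    W
a=3:    W
a=4:    W
a=5:    W
a=6:    W
Cells with no legal move (terminal, hence L): (0,0), (1,0).
Every other cell has at least one move into one of the L cells above, so it is W.
From (6,0), the L positions reachable in one move are: (1,0).

Move to (1,0).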